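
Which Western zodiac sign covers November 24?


Date: November 24
Conventional tropical zodiac dates: Sagittarius from November 22 onward; Capricorn starts December 22
November 24 falls within the Sagittarius range

Sagittarius


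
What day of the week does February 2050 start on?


Target: February 1, 2050
Anchor: Jan 1, 2050. With p = 2050 - 1 = 2049: (p + p//4 - p//100 + p//400) mod 7 = (2049 + 512 - 20 + 5) mod 7 = 2546 mod 7 = 5 -> Saturday (Mon=0 ... Sun=6)
Days before February (Jan): 31 days
Weekday index = (5 + 31) mod 7 = 1

Tuesday


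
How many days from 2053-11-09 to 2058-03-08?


From 2053-11-09 to 2058-03-08
2053-11-09: days before November = 31 + 28 + 31 + 30 + 31 + 30 + 31 + 31 + 30 + 31 = 304 (2053 is not a leap year); day of year = 304 + 9 = 313
2058-03-08: days before March = 31 + 28 = 59 (2058 is not a leap year); day of year = 59 + 8 = 67
Rest of 2053: 365 - 313 = 52
Full years 2054 (365), 2055 (365), 2056 (366), 2057 (365): 1461
Total = 52 + 1461 + 67 = 1580

1580 days


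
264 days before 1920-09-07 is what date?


Start: 1920-09-07, subtract 264 days
Back 7 days from September 7 reaches August 31, 1920 -> 257 left
August 1920 has 31 days -> back to July 31, 1920 -> 226 left
July 1920 has 31 days -> back to June 30, 1920 -> 195 left
June 1920 has 30 days -> back to May 31, 1920 -> 165 left
May 1920 has 31 days -> back to April 30, 1920 -> 134 left
April 1920 has 30 days -> back to March 31, 1920 -> 104 left
March 1920 has 31 days -> back to February 29, 1920 -> 73 left
February 1920 has 29 days -> back to January 31, 1920 -> 44 left
January 1920 has 31 days -> back to December 31, 1919 -> 13 left
December 1919: 31 - 13 = 18 -> lands on December 18

Result: 1919-12-18


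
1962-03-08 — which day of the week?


Date: March 8, 1962
Anchor: Jan 1, 1962. With p = 1962 - 1 = 1961: (p + p//4 - p//100 + p//400) mod 7 = (1961 + 490 - 19 + 4) mod 7 = 2436 mod 7 = 0 -> Monday (Mon=0 ... Sun=6)
Days before March (Jan-Feb): 59; offset = 59 + 8 - 1 = 66
Weekday index = (0 + 66) mod 7 = 3

Day of the week: Thursday


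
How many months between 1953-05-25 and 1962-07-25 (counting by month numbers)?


From May 1953 to July 1962
9 years * 12 = 108 months, plus 2 months = 110

110 months


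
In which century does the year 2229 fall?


Century = (year - 1) // 100 + 1
= (2229 - 1) // 100 + 1
= 2228 // 100 + 1
= 22 + 1

23rd century


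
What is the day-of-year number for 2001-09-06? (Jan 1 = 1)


Date: September 6, 2001
Days in months 1 through 8: 243
Plus 6 days in September

Day of year: 249


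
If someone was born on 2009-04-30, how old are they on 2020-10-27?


Birth: 2009-04-30
Reference: 2020-10-27
Year difference: 2020 - 2009 = 11

11 years old


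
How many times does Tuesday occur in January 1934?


January 1934 has 31 days
Anchor: Jan 1, 1934. With p = 1934 - 1 = 1933: (p + p//4 - p//100 + p//400) mod 7 = (1933 + 483 - 19 + 4) mod 7 = 2401 mod 7 = 0 -> Monday (Mon=0 ... Sun=6)
January 1 is the anchor itself -> Monday
First Tuesday is January 2
Tuesdays: 2, 9, 16, 23, 30

5 Tuesdays


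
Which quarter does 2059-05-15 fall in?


Month: May (month 5)
Q1: Jan-Mar, Q2: Apr-Jun, Q3: Jul-Sep, Q4: Oct-Dec

Q2


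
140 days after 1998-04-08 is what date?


Start: 1998-04-08, add 140 days
April 1998 has 30 days: 30 - 8 = 22 days to April 30 -> 118 left
May 1998 has 31 days -> 87 left
June 1998 has 30 days -> 57 left
July 1998 has 31 days -> 26 left
August 1998: 26 <= 31 -> lands on August 26

Result: 1998-08-26


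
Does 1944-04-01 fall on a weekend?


Anchor: Jan 1, 1944. With p = 1944 - 1 = 1943: (p + p//4 - p//100 + p//400) mod 7 = (1943 + 485 - 19 + 4) mod 7 = 2413 mod 7 = 5 -> Saturday (Mon=0 ... Sun=6)
Day of year: 92; offset = 91
Weekday index = (5 + 91) mod 7 = 5 -> Saturday
Weekend days: Saturday, Sunday

Yes


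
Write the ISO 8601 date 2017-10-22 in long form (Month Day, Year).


ISO 2017-10-22 parses as year=2017, month=10, day=22
Month 10 -> October

October 22, 2017


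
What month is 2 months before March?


March is month 3
3 - 2 = 1

January


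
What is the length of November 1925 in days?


November 1925

30 days


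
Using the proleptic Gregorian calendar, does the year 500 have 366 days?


Gregorian leap year rule: divisible by 4, but not by 100, unless also by 400.
500 is divisible by 100 but not 400 -> not a leap year

No


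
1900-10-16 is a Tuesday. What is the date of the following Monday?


Current: Tuesday
Target: Monday
Days ahead: 6

Next Monday: 1900-10-22


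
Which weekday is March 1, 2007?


Target: March 1, 2007
Anchor: Jan 1, 2007. With p = 2007 - 1 = 2006: (p + p//4 - p//100 + p//400) mod 7 = (2006 + 501 - 20 + 5) mod 7 = 2492 mod 7 = 0 -> Monday (Mon=0 ... Sun=6)
Days before March (Jan-Feb): 59 days
Weekday index = (0 + 59) mod 7 = 3

Thursday


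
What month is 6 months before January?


January is month 1
1 - 6 = -5; wrap: -5 + 12 = 7

July


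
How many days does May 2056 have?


May 2056

31 days


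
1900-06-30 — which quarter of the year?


Month: June (month 6)
Q1: Jan-Mar, Q2: Apr-Jun, Q3: Jul-Sep, Q4: Oct-Dec

Q2


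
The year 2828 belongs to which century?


Century = (year - 1) // 100 + 1
= (2828 - 1) // 100 + 1
= 2827 // 100 + 1
= 28 + 1

29th century


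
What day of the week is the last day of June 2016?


June 2016 has 30 days
Anchor: Jan 1, 2016. With p = 2016 - 1 = 2015: (p + p//4 - p//100 + p//400) mod 7 = (2015 + 503 - 20 + 5) mod 7 = 2503 mod 7 = 4 -> Friday (Mon=0 ... Sun=6)
Days before June (Jan-May): 152; June 1 index = (4 + 152) mod 7 = 2 -> Wednesday
Last day offset: 30 - 1 = 29 days
Weekday index = (2 + 29) mod 7 = 3

Thursday, June 30


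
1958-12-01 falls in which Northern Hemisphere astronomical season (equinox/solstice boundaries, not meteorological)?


Date: December 1
Astronomical Autumn (approx.; exact equinox/solstice day varies by year): September 22 to December 20
December 1 falls within the Autumn window

Autumn


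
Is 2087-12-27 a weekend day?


Anchor: Jan 1, 2087. With p = 2087 - 1 = 2086: (p + p//4 - p//100 + p//400) mod 7 = (2086 + 521 - 20 + 5) mod 7 = 2592 mod 7 = 2 -> Wednesday (Mon=0 ... Sun=6)
Day of year: 361; offset = 360
Weekday index = (2 + 360) mod 7 = 5 -> Saturday
Weekend days: Saturday, Sunday

Yes


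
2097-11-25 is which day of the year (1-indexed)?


Date: November 25, 2097
Days in months 1 through 10: 304
Plus 25 days in November

Day of year: 329


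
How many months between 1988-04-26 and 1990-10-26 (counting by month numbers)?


From April 1988 to October 1990
2 years * 12 = 24 months, plus 6 months = 30

30 months


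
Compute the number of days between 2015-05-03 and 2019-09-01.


From 2015-05-03 to 2019-09-01
2015-05-03: days before May = 31 + 28 + 31 + 30 = 120 (2015 is not a leap year); day of year = 120 + 3 = 123
2019-09-01: days before September = 31 + 28 + 31 + 30 + 31 + 30 + 31 + 31 = 243 (2019 is not a leap year); day of year = 243 + 1 = 244
Rest of 2015: 365 - 123 = 242
Full years 2016 (366), 2017 (365), 2018 (365): 1096
Total = 242 + 1096 + 244 = 1582

1582 days


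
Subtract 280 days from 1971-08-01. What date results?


Start: 1971-08-01, subtract 280 days
Back 1 day from August 1 reaches July 31, 1971 -> 279 left
July 1971 has 31 days -> back to June 30, 1971 -> 248 left
June 1971 has 30 days -> back to May 31, 1971 -> 218 left
May 1971 has 31 days -> back to April 30, 1971 -> 187 left
April 1971 has 30 days -> back to March 31, 1971 -> 157 left
March 1971 has 31 days -> back to February 28, 1971 -> 126 left
February 1971 has 28 days -> back to January 31, 1971 -> 98 left
January 1971 has 31 days -> back to December 31, 1970 -> 67 left
December 1970 has 31 days -> back to November 30, 1970 -> 36 left
November 1970 has 30 days -> back to October 31, 1970 -> 6 left
October 1970: 31 - 6 = 25 -> lands on October 25

Result: 1970-10-25


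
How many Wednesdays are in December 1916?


December 1916 has 31 days
Anchor: Jan 1, 1916. With p = 1916 - 1 = 1915: (p + p//4 - p//100 + p//400) mod 7 = (1915 + 478 - 19 + 4) mod 7 = 2378 mod 7 = 5 -> Saturday (Mon=0 ... Sun=6)
Days before December (Jan-Nov): 335; December 1 index = (5 + 335) mod 7 = 4 -> Friday
First Wednesday is December 6
Wednesdays: 6, 13, 20, 27

4 Wednesdays


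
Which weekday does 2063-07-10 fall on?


Date: July 10, 2063
Anchor: Jan 1, 2063. With p = 2063 - 1 = 2062: (p + p//4 - p//100 + p//400) mod 7 = (2062 + 515 - 20 + 5) mod 7 = 2562 mod 7 = 0 -> Monday (Mon=0 ... Sun=6)
Days before July (Jan-Jun): 181; offset = 181 + 10 - 1 = 190
Weekday index = (0 + 190) mod 7 = 1

Day of the week: Tuesday


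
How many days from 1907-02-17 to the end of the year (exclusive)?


Day of year: 48 of 365
Remaining = 365 - 48

317 days


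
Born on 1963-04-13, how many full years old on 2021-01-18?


Birth: 1963-04-13
Reference: 2021-01-18
Year difference: 2021 - 1963 = 58
Birthday not yet reached in 2021, subtract 1

57 years old


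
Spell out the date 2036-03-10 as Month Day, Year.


ISO 2036-03-10 parses as year=2036, month=03, day=10
Month 3 -> March

March 10, 2036


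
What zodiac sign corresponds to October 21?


Date: October 21
Conventional tropical zodiac dates: Libra from September 23 onward; Scorpio starts October 23
October 21 falls within the Libra range

Libra


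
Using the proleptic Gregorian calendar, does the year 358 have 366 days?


Gregorian leap year rule: divisible by 4, but not by 100, unless also by 400.
358 is not divisible by 4 -> not a leap year

No


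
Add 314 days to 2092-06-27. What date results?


Start: 2092-06-27, add 314 days
June 2092 has 30 days: 30 - 27 = 3 days to June 30 -> 311 left
July 2092 has 31 days -> 280 left
August 2092 has 31 days -> 249 left
September 2092 has 30 days -> 219 left
October 2092 has 31 days -> 188 left
November 2092 has 30 days -> 158 left
December 2092 has 31 days -> 127 left
January 2093 has 31 days -> 96 left
February 2093 has 28 days -> 68 left
March 2093 has 31 days -> 37 left
April 2093 has 30 days -> 7 left
May 2093: 7 <= 31 -> lands on May 7

Result: 2093-05-07


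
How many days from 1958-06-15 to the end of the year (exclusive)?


Day of year: 166 of 365
Remaining = 365 - 166

199 days


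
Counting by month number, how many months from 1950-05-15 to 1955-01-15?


From May 1950 to January 1955
5 years * 12 = 60 months, minus 4 months = 56

56 months


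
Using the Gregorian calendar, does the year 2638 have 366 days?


Gregorian leap year rule: divisible by 4, but not by 100, unless also by 400.
2638 is not divisible by 4 -> not a leap year

No


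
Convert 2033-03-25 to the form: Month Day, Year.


ISO 2033-03-25 parses as year=2033, month=03, day=25
Month 3 -> March

March 25, 2033


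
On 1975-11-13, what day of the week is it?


Date: November 13, 1975
Anchor: Jan 1, 1975. With p = 1975 - 1 = 1974: (p + p//4 - p//100 + p//400) mod 7 = (1974 + 493 - 19 + 4) mod 7 = 2452 mod 7 = 2 -> Wednesday (Mon=0 ... Sun=6)
Days before November (Jan-Oct): 304; offset = 304 + 13 - 1 = 316
Weekday index = (2 + 316) mod 7 = 3

Day of the week: Thursday


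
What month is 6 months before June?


June is month 6
6 - 6 = 0; wrap: 0 + 12 = 12

December


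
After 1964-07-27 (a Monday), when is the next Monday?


Current: Monday
Target: Monday
Days ahead: 7

Next Monday: 1964-08-03


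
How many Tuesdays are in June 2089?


June 2089 has 30 days
Anchor: Jan 1, 2089. With p = 2089 - 1 = 2088: (p + p//4 - p//100 + p//400) mod 7 = (2088 + 522 - 20 + 5) mod 7 = 2595 mod 7 = 5 -> Saturday (Mon=0 ... Sun=6)
Days before June (Jan-May): 151; June 1 index = (5 + 151) mod 7 = 2 -> Wednesday
First Tuesday is June 7
Tuesdays: 7, 14, 21, 28

4 Tuesdays


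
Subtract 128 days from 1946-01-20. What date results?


Start: 1946-01-20, subtract 128 days
Back 20 days from January 20 reaches December 31, 1945 -> 108 left
December 1945 has 31 days -> back to November 30, 1945 -> 77 left
November 1945 has 30 days -> back to October 31, 1945 -> 47 left
October 1945 has 31 days -> back to September 30, 1945 -> 16 left
September 1945: 30 - 16 = 14 -> lands on September 14

Result: 1945-09-14


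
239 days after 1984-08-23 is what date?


Start: 1984-08-23, add 239 days
August 1984 has 31 days: 31 - 23 = 8 days to August 31 -> 231 left
September 1984 has 30 days -> 201 left
October 1984 has 31 days -> 170 left
November 1984 has 30 days -> 140 left
December 1984 has 31 days -> 109 left
January 1985 has 31 days -> 78 left
February 1985 has 28 days -> 50 left
March 1985 has 31 days -> 19 left
April 1985: 19 <= 30 -> lands on April 19

Result: 1985-04-19


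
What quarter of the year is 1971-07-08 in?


Month: July (month 7)
Q1: Jan-Mar, Q2: Apr-Jun, Q3: Jul-Sep, Q4: Oct-Dec

Q3


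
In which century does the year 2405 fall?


Century = (year - 1) // 100 + 1
= (2405 - 1) // 100 + 1
= 2404 // 100 + 1
= 24 + 1

25th century


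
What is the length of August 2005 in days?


August 2005

31 days


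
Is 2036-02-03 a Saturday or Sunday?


Anchor: Jan 1, 2036. With p = 2036 - 1 = 2035: (p + p//4 - p//100 + p//400) mod 7 = (2035 + 508 - 20 + 5) mod 7 = 2528 mod 7 = 1 -> Tuesday (Mon=0 ... Sun=6)
Day of year: 34; offset = 33
Weekday index = (1 + 33) mod 7 = 6 -> Sunday
Weekend days: Saturday, Sunday

Yes


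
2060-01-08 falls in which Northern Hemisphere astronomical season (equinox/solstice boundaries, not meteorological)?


Date: January 8
Astronomical Winter (approx.; exact equinox/solstice day varies by year): December 21 to March 19
January 8 falls within the Winter window

Winter


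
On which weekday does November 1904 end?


November 1904 has 30 days
Anchor: Jan 1, 1904. With p = 1904 - 1 = 1903: (p + p//4 - p//100 + p//400) mod 7 = (1903 + 475 - 19 + 4) mod 7 = 2363 mod 7 = 4 -> Friday (Mon=0 ... Sun=6)
Days before November (Jan-Oct): 305; November 1 index = (4 + 305) mod 7 = 1 -> Tuesday
Last day offset: 30 - 1 = 29 days
Weekday index = (1 + 29) mod 7 = 2

Wednesday, November 30


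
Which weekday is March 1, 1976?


Target: March 1, 1976
Anchor: Jan 1, 1976. With p = 1976 - 1 = 1975: (p + p//4 - p//100 + p//400) mod 7 = (1975 + 493 - 19 + 4) mod 7 = 2453 mod 7 = 3 -> Thursday (Mon=0 ... Sun=6)
Days before March (Jan-Feb): 60 days
Weekday index = (3 + 60) mod 7 = 0

Monday


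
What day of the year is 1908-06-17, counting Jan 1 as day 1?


Date: June 17, 1908
Days in months 1 through 5: 152
Plus 17 days in June

Day of year: 169


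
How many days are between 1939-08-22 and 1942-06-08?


From 1939-08-22 to 1942-06-08
1939-08-22: days before August = 31 + 28 + 31 + 30 + 31 + 30 + 31 = 212 (1939 is not a leap year); day of year = 212 + 22 = 234
1942-06-08: days before June = 31 + 28 + 31 + 30 + 31 = 151 (1942 is not a leap year); day of year = 151 + 8 = 159
Rest of 1939: 365 - 234 = 131
Full years 1940 (366), 1941 (365): 731
Total = 131 + 731 + 159 = 1021

1021 days


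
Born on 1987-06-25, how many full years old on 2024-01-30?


Birth: 1987-06-25
Reference: 2024-01-30
Year difference: 2024 - 1987 = 37
Birthday not yet reached in 2024, subtract 1

36 years old


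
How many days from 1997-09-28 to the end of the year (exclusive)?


Day of year: 271 of 365
Remaining = 365 - 271

94 days


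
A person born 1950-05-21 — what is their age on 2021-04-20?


Birth: 1950-05-21
Reference: 2021-04-20
Year difference: 2021 - 1950 = 71
Birthday not yet reached in 2021, subtract 1

70 years old


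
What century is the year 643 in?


Century = (year - 1) // 100 + 1
= (643 - 1) // 100 + 1
= 642 // 100 + 1
= 6 + 1

7th century


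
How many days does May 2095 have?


May 2095

31 days


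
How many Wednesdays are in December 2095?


December 2095 has 31 days
Anchor: Jan 1, 2095. With p = 2095 - 1 = 2094: (p + p//4 - p//100 + p//400) mod 7 = (2094 + 523 - 20 + 5) mod 7 = 2602 mod 7 = 5 -> Saturday (Mon=0 ... Sun=6)
Days before December (Jan-Nov): 334; December 1 index = (5 + 334) mod 7 = 3 -> Thursday
First Wednesday is December 7
Wednesdays: 7, 14, 21, 28

4 Wednesdays


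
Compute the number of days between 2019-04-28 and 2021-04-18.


From 2019-04-28 to 2021-04-18
2019-04-28: days before April = 31 + 28 + 31 = 90 (2019 is not a leap year); day of year = 90 + 28 = 118
2021-04-18: days before April = 31 + 28 + 31 = 90 (2021 is not a leap year); day of year = 90 + 18 = 108
Rest of 2019: 365 - 118 = 247
Full years 2020 (366): 366
Total = 247 + 366 + 108 = 721

721 days


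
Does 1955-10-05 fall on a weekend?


Anchor: Jan 1, 1955. With p = 1955 - 1 = 1954: (p + p//4 - p//100 + p//400) mod 7 = (1954 + 488 - 19 + 4) mod 7 = 2427 mod 7 = 5 -> Saturday (Mon=0 ... Sun=6)
Day of year: 278; offset = 277
Weekday index = (5 + 277) mod 7 = 2 -> Wednesday
Weekend days: Saturday, Sunday

No


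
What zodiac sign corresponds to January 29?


Date: January 29
Conventional tropical zodiac dates: Aquarius from January 20 onward; Pisces starts February 19
January 29 falls within the Aquarius range

Aquarius


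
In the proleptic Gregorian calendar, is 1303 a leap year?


Gregorian leap year rule: divisible by 4, but not by 100, unless also by 400.
1303 is not divisible by 4 -> not a leap year

No


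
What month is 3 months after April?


April is month 4
4 + 3 = 7

July


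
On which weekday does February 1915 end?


February 1915 has 28 days
Anchor: Jan 1, 1915. With p = 1915 - 1 = 1914: (p + p//4 - p//100 + p//400) mod 7 = (1914 + 478 - 19 + 4) mod 7 = 2377 mod 7 = 4 -> Friday (Mon=0 ... Sun=6)
Days before February (Jan): 31; February 1 index = (4 + 31) mod 7 = 0 -> Monday
Last day offset: 28 - 1 = 27 days
Weekday index = (0 + 27) mod 7 = 6

Sunday, February 28


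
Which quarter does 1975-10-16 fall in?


Month: October (month 10)
Q1: Jan-Mar, Q2: Apr-Jun, Q3: Jul-Sep, Q4: Oct-Dec

Q4


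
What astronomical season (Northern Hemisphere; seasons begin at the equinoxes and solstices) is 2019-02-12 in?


Date: February 12
Astronomical Winter (approx.; exact equinox/solstice day varies by year): December 21 to March 19
February 12 falls within the Winter window

Winter


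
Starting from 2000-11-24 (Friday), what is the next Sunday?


Current: Friday
Target: Sunday
Days ahead: 2

Next Sunday: 2000-11-26


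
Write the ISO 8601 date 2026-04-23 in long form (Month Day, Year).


ISO 2026-04-23 parses as year=2026, month=04, day=23
Month 4 -> April

April 23, 2026


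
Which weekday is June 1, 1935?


Target: June 1, 1935
Anchor: Jan 1, 1935. With p = 1935 - 1 = 1934: (p + p//4 - p//100 + p//400) mod 7 = (1934 + 483 - 19 + 4) mod 7 = 2402 mod 7 = 1 -> Tuesday (Mon=0 ... Sun=6)
Days before June (Jan-May): 151 days
Weekday index = (1 + 151) mod 7 = 5

Saturday


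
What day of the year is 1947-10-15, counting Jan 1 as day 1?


Date: October 15, 1947
Days in months 1 through 9: 273
Plus 15 days in October

Day of year: 288


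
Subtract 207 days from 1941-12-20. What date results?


Start: 1941-12-20, subtract 207 days
Back 20 days from December 20 reaches November 30, 1941 -> 187 left
November 1941 has 30 days -> back to October 31, 1941 -> 157 left
October 1941 has 31 days -> back to September 30, 1941 -> 126 left
September 1941 has 30 days -> back to August 31, 1941 -> 96 left
August 1941 has 31 days -> back to July 31, 1941 -> 65 left
July 1941 has 31 days -> back to June 30, 1941 -> 34 left
June 1941 has 30 days -> back to May 31, 1941 -> 4 left
May 1941: 31 - 4 = 27 -> lands on May 27

Result: 1941-05-27


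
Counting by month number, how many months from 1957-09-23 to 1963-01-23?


From September 1957 to January 1963
6 years * 12 = 72 months, minus 8 months = 64

64 months


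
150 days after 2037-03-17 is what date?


Start: 2037-03-17, add 150 days
March 2037 has 31 days: 31 - 17 = 14 days to March 31 -> 136 left
April 2037 has 30 days -> 106 left
May 2037 has 31 days -> 75 left
June 2037 has 30 days -> 45 left
July 2037 has 31 days -> 14 left
August 2037: 14 <= 31 -> lands on August 14

Result: 2037-08-14


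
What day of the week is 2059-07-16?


Date: July 16, 2059
Anchor: Jan 1, 2059. With p = 2059 - 1 = 2058: (p + p//4 - p//100 + p//400) mod 7 = (2058 + 514 - 20 + 5) mod 7 = 2557 mod 7 = 2 -> Wednesday (Mon=0 ... Sun=6)
Days before July (Jan-Jun): 181; offset = 181 + 16 - 1 = 196
Weekday index = (2 + 196) mod 7 = 2

Day of the week: Wednesday


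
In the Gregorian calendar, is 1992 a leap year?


Gregorian leap year rule: divisible by 4, but not by 100, unless also by 400.
1992 is divisible by 4 but not 100 -> leap year

Yes


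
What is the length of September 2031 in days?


September 2031

30 days


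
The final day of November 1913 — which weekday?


November 1913 has 30 days
Anchor: Jan 1, 1913. With p = 1913 - 1 = 1912: (p + p//4 - p//100 + p//400) mod 7 = (1912 + 478 - 19 + 4) mod 7 = 2375 mod 7 = 2 -> Wednesday (Mon=0 ... Sun=6)
Days before November (Jan-Oct): 304; November 1 index = (2 + 304) mod 7 = 5 -> Saturday
Last day offset: 30 - 1 = 29 days
Weekday index = (5 + 29) mod 7 = 6

Sunday, November 30


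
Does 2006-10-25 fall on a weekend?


Anchor: Jan 1, 2006. With p = 2006 - 1 = 2005: (p + p//4 - p//100 + p//400) mod 7 = (2005 + 501 - 20 + 5) mod 7 = 2491 mod 7 = 6 -> Sunday (Mon=0 ... Sun=6)
Day of year: 298; offset = 297
Weekday index = (6 + 297) mod 7 = 2 -> Wednesday
Weekend days: Saturday, Sunday

No


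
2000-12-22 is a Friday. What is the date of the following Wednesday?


Current: Friday
Target: Wednesday
Days ahead: 5

Next Wednesday: 2000-12-27


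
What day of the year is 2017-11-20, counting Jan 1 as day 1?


Date: November 20, 2017
Days in months 1 through 10: 304
Plus 20 days in November

Day of year: 324


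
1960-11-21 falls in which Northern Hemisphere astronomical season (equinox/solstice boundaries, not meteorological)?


Date: November 21
Astronomical Autumn (approx.; exact equinox/solstice day varies by year): September 22 to December 20
November 21 falls within the Autumn window

Autumn


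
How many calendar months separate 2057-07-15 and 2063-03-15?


From July 2057 to March 2063
6 years * 12 = 72 months, minus 4 months = 68

68 months


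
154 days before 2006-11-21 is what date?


Start: 2006-11-21, subtract 154 days
Back 21 days from November 21 reaches October 31, 2006 -> 133 left
October 2006 has 31 days -> back to September 30, 2006 -> 102 left
September 2006 has 30 days -> back to August 31, 2006 -> 72 left
August 2006 has 31 days -> back to July 31, 2006 -> 41 left
July 2006 has 31 days -> back to June 30, 2006 -> 10 left
June 2006: 30 - 10 = 20 -> lands on June 20

Result: 2006-06-20


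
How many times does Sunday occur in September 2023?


September 2023 has 30 days
Anchor: Jan 1, 2023. With p = 2023 - 1 = 2022: (p + p//4 - p//100 + p//400) mod 7 = (2022 + 505 - 20 + 5) mod 7 = 2512 mod 7 = 6 -> Sunday (Mon=0 ... Sun=6)
Days before September (Jan-Aug): 243; September 1 index = (6 + 243) mod 7 = 4 -> Friday
First Sunday is September 3
Sundays: 3, 10, 17, 24

4 Sundays


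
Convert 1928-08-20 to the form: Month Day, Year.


ISO 1928-08-20 parses as year=1928, month=08, day=20
Month 8 -> August

August 20, 1928


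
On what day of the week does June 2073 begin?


Target: June 1, 2073
Anchor: Jan 1, 2073. With p = 2073 - 1 = 2072: (p + p//4 - p//100 + p//400) mod 7 = (2072 + 518 - 20 + 5) mod 7 = 2575 mod 7 = 6 -> Sunday (Mon=0 ... Sun=6)
Days before June (Jan-May): 151 days
Weekday index = (6 + 151) mod 7 = 3

Thursday


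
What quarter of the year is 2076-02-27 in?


Month: February (month 2)
Q1: Jan-Mar, Q2: Apr-Jun, Q3: Jul-Sep, Q4: Oct-Dec

Q1


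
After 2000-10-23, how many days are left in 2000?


Day of year: 297 of 366
Remaining = 366 - 297

69 days


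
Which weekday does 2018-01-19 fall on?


Date: January 19, 2018
Anchor: Jan 1, 2018. With p = 2018 - 1 = 2017: (p + p//4 - p//100 + p//400) mod 7 = (2017 + 504 - 20 + 5) mod 7 = 2506 mod 7 = 0 -> Monday (Mon=0 ... Sun=6)
Days into year = 19 - 1 = 18
Weekday index = (0 + 18) mod 7 = 4

Day of the week: Friday


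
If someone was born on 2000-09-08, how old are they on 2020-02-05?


Birth: 2000-09-08
Reference: 2020-02-05
Year difference: 2020 - 2000 = 20
Birthday not yet reached in 2020, subtract 1

19 years old


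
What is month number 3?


Month 3 of 12

March


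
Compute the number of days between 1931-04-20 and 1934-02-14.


From 1931-04-20 to 1934-02-14
1931-04-20: days before April = 31 + 28 + 31 = 90 (1931 is not a leap year); day of year = 90 + 20 = 110
1934-02-14: days before February = 31; day of year = 31 + 14 = 45
Rest of 1931: 365 - 110 = 255
Full years 1932 (366), 1933 (365): 731
Total = 255 + 731 + 45 = 1031

1031 days


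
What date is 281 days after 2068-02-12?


Start: 2068-02-12, add 281 days
February 2068 has 29 days: 29 - 12 = 17 days to February 29 -> 264 left
March 2068 has 31 days -> 233 left
April 2068 has 30 days -> 203 left
May 2068 has 31 days -> 172 left
June 2068 has 30 days -> 142 left
July 2068 has 31 days -> 111 left
August 2068 has 31 days -> 80 left
September 2068 has 30 days -> 50 left
October 2068 has 31 days -> 19 left
November 2068: 19 <= 30 -> lands on November 19

Result: 2068-11-19


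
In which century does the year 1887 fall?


Century = (year - 1) // 100 + 1
= (1887 - 1) // 100 + 1
= 1886 // 100 + 1
= 18 + 1

19th century


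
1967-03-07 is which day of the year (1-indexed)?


Date: March 7, 1967
Days in months 1 through 2: 59
Plus 7 days in March

Day of year: 66


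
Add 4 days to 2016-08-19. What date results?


Start: 2016-08-19, add 4 days
August 2016 has 31 days; 19 + 4 = 23 stays within August

Result: 2016-08-23


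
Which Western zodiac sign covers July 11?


Date: July 11
Conventional tropical zodiac dates: Cancer from June 21 onward; Leo starts July 23
July 11 falls within the Cancer range

Cancer


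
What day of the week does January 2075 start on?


Target: January 1, 2075
Anchor: Jan 1, 2075. With p = 2075 - 1 = 2074: (p + p//4 - p//100 + p//400) mod 7 = (2074 + 518 - 20 + 5) mod 7 = 2577 mod 7 = 1 -> Tuesday (Mon=0 ... Sun=6)
Offset from anchor: 0 days
Weekday index = (1 + 0) mod 7 = 1

Tuesday


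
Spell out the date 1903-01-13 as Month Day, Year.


ISO 1903-01-13 parses as year=1903, month=01, day=13
Month 1 -> January

January 13, 1903


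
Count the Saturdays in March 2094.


March 2094 has 31 days
Anchor: Jan 1, 2094. With p = 2094 - 1 = 2093: (p + p//4 - p//100 + p//400) mod 7 = (2093 + 523 - 20 + 5) mod 7 = 2601 mod 7 = 4 -> Friday (Mon=0 ... Sun=6)
Days before March (Jan-Feb): 59; March 1 index = (4 + 59) mod 7 = 0 -> Monday
First Saturday is March 6
Saturdays: 6, 13, 20, 27

4 Saturdays


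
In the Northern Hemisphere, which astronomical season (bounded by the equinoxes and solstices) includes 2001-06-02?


Date: June 2
Astronomical Spring (approx.; exact equinox/solstice day varies by year): March 20 to June 20
June 2 falls within the Spring window

Spring


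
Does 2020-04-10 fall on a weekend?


Anchor: Jan 1, 2020. With p = 2020 - 1 = 2019: (p + p//4 - p//100 + p//400) mod 7 = (2019 + 504 - 20 + 5) mod 7 = 2508 mod 7 = 2 -> Wednesday (Mon=0 ... Sun=6)
Day of year: 101; offset = 100
Weekday index = (2 + 100) mod 7 = 4 -> Friday
Weekend days: Saturday, Sunday

No


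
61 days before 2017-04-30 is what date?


Start: 2017-04-30, subtract 61 days
Back 30 days from April 30 reaches March 31, 2017 -> 31 left
March 2017 has 31 days -> back to February 28, 2017 -> 0 left
February 2017: 28 - 0 = 28 -> lands on February 28

Result: 2017-02-28


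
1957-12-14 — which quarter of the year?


Month: December (month 12)
Q1: Jan-Mar, Q2: Apr-Jun, Q3: Jul-Sep, Q4: Oct-Dec

Q4


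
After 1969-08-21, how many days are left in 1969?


Day of year: 233 of 365
Remaining = 365 - 233

132 days


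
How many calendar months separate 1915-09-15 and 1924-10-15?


From September 1915 to October 1924
9 years * 12 = 108 months, plus 1 month = 109

109 months


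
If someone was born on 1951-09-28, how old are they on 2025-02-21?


Birth: 1951-09-28
Reference: 2025-02-21
Year difference: 2025 - 1951 = 74
Birthday not yet reached in 2025, subtract 1

73 years old


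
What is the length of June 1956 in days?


June 1956

30 days


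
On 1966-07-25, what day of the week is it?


Date: July 25, 1966
Anchor: Jan 1, 1966. With p = 1966 - 1 = 1965: (p + p//4 - p//100 + p//400) mod 7 = (1965 + 491 - 19 + 4) mod 7 = 2441 mod 7 = 5 -> Saturday (Mon=0 ... Sun=6)
Days before July (Jan-Jun): 181; offset = 181 + 25 - 1 = 205
Weekday index = (5 + 205) mod 7 = 0

Day of the week: Monday


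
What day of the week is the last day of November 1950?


November 1950 has 30 days
Anchor: Jan 1, 1950. With p = 1950 - 1 = 1949: (p + p//4 - p//100 + p//400) mod 7 = (1949 + 487 - 19 + 4) mod 7 = 2421 mod 7 = 6 -> Sunday (Mon=0 ... Sun=6)
Days before November (Jan-Oct): 304; November 1 index = (6 + 304) mod 7 = 2 -> Wednesday
Last day offset: 30 - 1 = 29 days
Weekday index = (2 + 29) mod 7 = 3

Thursday, November 30


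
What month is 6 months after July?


July is month 7
7 + 6 = 13; wrap: 13 - 12 = 1

January


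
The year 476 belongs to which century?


Century = (year - 1) // 100 + 1
= (476 - 1) // 100 + 1
= 475 // 100 + 1
= 4 + 1

5th century


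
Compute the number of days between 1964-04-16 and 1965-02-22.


From 1964-04-16 to 1965-02-22
1964-04-16: days before April = 31 + 29 + 31 = 91 (1964 is a leap year); day of year = 91 + 16 = 107
1965-02-22: days before February = 31; day of year = 31 + 22 = 53
Rest of 1964: 366 - 107 = 259
Total = 259 + 53 = 312

312 days


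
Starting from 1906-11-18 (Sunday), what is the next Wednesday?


Current: Sunday
Target: Wednesday
Days ahead: 3

Next Wednesday: 1906-11-21


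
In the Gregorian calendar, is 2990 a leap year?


Gregorian leap year rule: divisible by 4, but not by 100, unless also by 400.
2990 is not divisible by 4 -> not a leap year

No


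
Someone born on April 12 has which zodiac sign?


Date: April 12
Conventional tropical zodiac dates: Aries from March 21 onward; Taurus starts April 20
April 12 falls within the Aries range

Aries


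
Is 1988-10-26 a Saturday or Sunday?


Anchor: Jan 1, 1988. With p = 1988 - 1 = 1987: (p + p//4 - p//100 + p//400) mod 7 = (1987 + 496 - 19 + 4) mod 7 = 2468 mod 7 = 4 -> Friday (Mon=0 ... Sun=6)
Day of year: 300; offset = 299
Weekday index = (4 + 299) mod 7 = 2 -> Wednesday
Weekend days: Saturday, Sunday

No


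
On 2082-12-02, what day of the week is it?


Date: December 2, 2082
Anchor: Jan 1, 2082. With p = 2082 - 1 = 2081: (p + p//4 - p//100 + p//400) mod 7 = (2081 + 520 - 20 + 5) mod 7 = 2586 mod 7 = 3 -> Thursday (Mon=0 ... Sun=6)
Days before December (Jan-Nov): 334; offset = 334 + 2 - 1 = 335
Weekday index = (3 + 335) mod 7 = 2

Day of the week: Wednesday


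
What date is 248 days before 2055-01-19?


Start: 2055-01-19, subtract 248 days
Back 19 days from January 19 reaches December 31, 2054 -> 229 left
December 2054 has 31 days -> back to November 30, 2054 -> 198 left
November 2054 has 30 days -> back to October 31, 2054 -> 168 left
October 2054 has 31 days -> back to September 30, 2054 -> 137 left
September 2054 has 30 days -> back to August 31, 2054 -> 107 left
August 2054 has 31 days -> back to July 31, 2054 -> 76 left
July 2054 has 31 days -> back to June 30, 2054 -> 45 left
June 2054 has 30 days -> back to May 31, 2054 -> 15 left
May 2054: 31 - 15 = 16 -> lands on May 16

Result: 2054-05-16


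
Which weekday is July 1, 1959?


Target: July 1, 1959
Anchor: Jan 1, 1959. With p = 1959 - 1 = 1958: (p + p//4 - p//100 + p//400) mod 7 = (1958 + 489 - 19 + 4) mod 7 = 2432 mod 7 = 3 -> Thursday (Mon=0 ... Sun=6)
Days before July (Jan-Jun): 181 days
Weekday index = (3 + 181) mod 7 = 2

Wednesday


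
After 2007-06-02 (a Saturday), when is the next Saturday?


Current: Saturday
Target: Saturday
Days ahead: 7

Next Saturday: 2007-06-09


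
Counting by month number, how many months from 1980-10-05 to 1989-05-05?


From October 1980 to May 1989
9 years * 12 = 108 months, minus 5 months = 103

103 months


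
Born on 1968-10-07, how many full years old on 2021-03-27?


Birth: 1968-10-07
Reference: 2021-03-27
Year difference: 2021 - 1968 = 53
Birthday not yet reached in 2021, subtract 1

52 years old


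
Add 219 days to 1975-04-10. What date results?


Start: 1975-04-10, add 219 days
April 1975 has 30 days: 30 - 10 = 20 days to April 30 -> 199 left
May 1975 has 31 days -> 168 left
June 1975 has 30 days -> 138 left
July 1975 has 31 days -> 107 left
August 1975 has 31 days -> 76 left
September 1975 has 30 days -> 46 left
October 1975 has 31 days -> 15 left
November 1975: 15 <= 30 -> lands on November 15

Result: 1975-11-15


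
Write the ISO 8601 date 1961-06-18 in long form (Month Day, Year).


ISO 1961-06-18 parses as year=1961, month=06, day=18
Month 6 -> June

June 18, 1961


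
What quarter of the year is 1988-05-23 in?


Month: May (month 5)
Q1: Jan-Mar, Q2: Apr-Jun, Q3: Jul-Sep, Q4: Oct-Dec

Q2


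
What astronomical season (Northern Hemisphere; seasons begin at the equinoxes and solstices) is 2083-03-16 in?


Date: March 16
Astronomical Winter (approx.; exact equinox/solstice day varies by year): December 21 to March 19
March 16 falls within the Winter window

Winter


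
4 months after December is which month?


December is month 12
12 + 4 = 16; wrap: 16 - 12 = 4

April


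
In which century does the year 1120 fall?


Century = (year - 1) // 100 + 1
= (1120 - 1) // 100 + 1
= 1119 // 100 + 1
= 11 + 1

12th century


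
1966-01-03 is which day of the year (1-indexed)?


Date: January 3, 1966
No months before January
Plus 3 days in January

Day of year: 3


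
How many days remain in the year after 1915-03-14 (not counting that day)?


Day of year: 73 of 365
Remaining = 365 - 73

292 days


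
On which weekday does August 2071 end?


August 2071 has 31 days
Anchor: Jan 1, 2071. With p = 2071 - 1 = 2070: (p + p//4 - p//100 + p//400) mod 7 = (2070 + 517 - 20 + 5) mod 7 = 2572 mod 7 = 3 -> Thursday (Mon=0 ... Sun=6)
Days before August (Jan-Jul): 212; August 1 index = (3 + 212) mod 7 = 5 -> Saturday
Last day offset: 31 - 1 = 30 days
Weekday index = (5 + 30) mod 7 = 0

Monday, August 31


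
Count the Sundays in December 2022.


December 2022 has 31 days
Anchor: Jan 1, 2022. With p = 2022 - 1 = 2021: (p + p//4 - p//100 + p//400) mod 7 = (2021 + 505 - 20 + 5) mod 7 = 2511 mod 7 = 5 -> Saturday (Mon=0 ... Sun=6)
Days before December (Jan-Nov): 334; December 1 index = (5 + 334) mod 7 = 3 -> Thursday
First Sunday is December 4
Sundays: 4, 11, 18, 25

4 Sundays


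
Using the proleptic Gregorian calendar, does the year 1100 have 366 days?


Gregorian leap year rule: divisible by 4, but not by 100, unless also by 400.
1100 is divisible by 100 but not 400 -> not a leap year

No


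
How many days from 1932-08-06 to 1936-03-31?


From 1932-08-06 to 1936-03-31
1932-08-06: days before August = 31 + 29 + 31 + 30 + 31 + 30 + 31 = 213 (1932 is a leap year); day of year = 213 + 6 = 219
1936-03-31: days before March = 31 + 29 = 60 (1936 is a leap year); day of year = 60 + 31 = 91
Rest of 1932: 366 - 219 = 147
Full years 1933 (365), 1934 (365), 1935 (365): 1095
Total = 147 + 1095 + 91 = 1333

1333 days


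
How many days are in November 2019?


November 2019

30 days


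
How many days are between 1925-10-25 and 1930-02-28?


From 1925-10-25 to 1930-02-28
1925-10-25: days before October = 31 + 28 + 31 + 30 + 31 + 30 + 31 + 31 + 30 = 273 (1925 is not a leap year); day of year = 273 + 25 = 298
1930-02-28: days before February = 31; day of year = 31 + 28 = 59
Rest of 1925: 365 - 298 = 67
Full years 1926 (365), 1927 (365), 1928 (366), 1929 (365): 1461
Total = 67 + 1461 + 59 = 1587

1587 days


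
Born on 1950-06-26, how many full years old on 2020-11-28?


Birth: 1950-06-26
Reference: 2020-11-28
Year difference: 2020 - 1950 = 70

70 years old


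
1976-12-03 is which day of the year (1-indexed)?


Date: December 3, 1976
Days in months 1 through 11: 335
Plus 3 days in December

Day of year: 338


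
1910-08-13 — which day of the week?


Date: August 13, 1910
Anchor: Jan 1, 1910. With p = 1910 - 1 = 1909: (p + p//4 - p//100 + p//400) mod 7 = (1909 + 477 - 19 + 4) mod 7 = 2371 mod 7 = 5 -> Saturday (Mon=0 ... Sun=6)
Days before August (Jan-Jul): 212; offset = 212 + 13 - 1 = 224
Weekday index = (5 + 224) mod 7 = 5

Day of the week: Saturday


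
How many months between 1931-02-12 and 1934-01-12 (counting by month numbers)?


From February 1931 to January 1934
3 years * 12 = 36 months, minus 1 month = 35

35 months


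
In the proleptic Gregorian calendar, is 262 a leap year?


Gregorian leap year rule: divisible by 4, but not by 100, unless also by 400.
262 is not divisible by 4 -> not a leap year

No


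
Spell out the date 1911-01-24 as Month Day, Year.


ISO 1911-01-24 parses as year=1911, month=01, day=24
Month 1 -> January

January 24, 1911


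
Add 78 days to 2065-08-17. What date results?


Start: 2065-08-17, add 78 days
August 2065 has 31 days: 31 - 17 = 14 days to August 31 -> 64 left
September 2065 has 30 days -> 34 left
October 2065 has 31 days -> 3 left
November 2065: 3 <= 30 -> lands on November 3

Result: 2065-11-03


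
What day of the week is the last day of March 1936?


March 1936 has 31 days
Anchor: Jan 1, 1936. With p = 1936 - 1 = 1935: (p + p//4 - p//100 + p//400) mod 7 = (1935 + 483 - 19 + 4) mod 7 = 2403 mod 7 = 2 -> Wednesday (Mon=0 ... Sun=6)
Days before March (Jan-Feb): 60; March 1 index = (2 + 60) mod 7 = 6 -> Sunday
Last day offset: 31 - 1 = 30 days
Weekday index = (6 + 30) mod 7 = 1

Tuesday, March 31


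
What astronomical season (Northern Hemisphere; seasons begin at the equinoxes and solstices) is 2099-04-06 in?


Date: April 6
Astronomical Spring (approx.; exact equinox/solstice day varies by year): March 20 to June 20
April 6 falls within the Spring window

Spring


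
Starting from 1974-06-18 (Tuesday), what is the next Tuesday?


Current: Tuesday
Target: Tuesday
Days ahead: 7

Next Tuesday: 1974-06-25


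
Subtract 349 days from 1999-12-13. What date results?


Start: 1999-12-13, subtract 349 days
Back 13 days from December 13 reaches November 30, 1999 -> 336 left
November 1999 has 30 days -> back to October 31, 1999 -> 306 left
October 1999 has 31 days -> back to September 30, 1999 -> 275 left
September 1999 has 30 days -> back to August 31, 1999 -> 245 left
August 1999 has 31 days -> back to July 31, 1999 -> 214 left
July 1999 has 31 days -> back to June 30, 1999 -> 183 left
June 1999 has 30 days -> back to May 31, 1999 -> 153 left
May 1999 has 31 days -> back to April 30, 1999 -> 122 left
April 1999 has 30 days -> back to March 31, 1999 -> 92 left
March 1999 has 31 days -> back to February 28, 1999 -> 61 left
February 1999 has 28 days -> back to January 31, 1999 -> 33 left
January 1999 has 31 days -> back to December 31, 1998 -> 2 left
December 1998: 31 - 2 = 29 -> lands on December 29

Result: 1998-12-29


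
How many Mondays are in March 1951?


March 1951 has 31 days
Anchor: Jan 1, 1951. With p = 1951 - 1 = 1950: (p + p//4 - p//100 + p//400) mod 7 = (1950 + 487 - 19 + 4) mod 7 = 2422 mod 7 = 0 -> Monday (Mon=0 ... Sun=6)
Days before March (Jan-Feb): 59; March 1 index = (0 + 59) mod 7 = 3 -> Thursday
First Monday is March 5
Mondays: 5, 12, 19, 26

4 Mondays


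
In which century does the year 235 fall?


Century = (year - 1) // 100 + 1
= (235 - 1) // 100 + 1
= 234 // 100 + 1
= 2 + 1

3rd century
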